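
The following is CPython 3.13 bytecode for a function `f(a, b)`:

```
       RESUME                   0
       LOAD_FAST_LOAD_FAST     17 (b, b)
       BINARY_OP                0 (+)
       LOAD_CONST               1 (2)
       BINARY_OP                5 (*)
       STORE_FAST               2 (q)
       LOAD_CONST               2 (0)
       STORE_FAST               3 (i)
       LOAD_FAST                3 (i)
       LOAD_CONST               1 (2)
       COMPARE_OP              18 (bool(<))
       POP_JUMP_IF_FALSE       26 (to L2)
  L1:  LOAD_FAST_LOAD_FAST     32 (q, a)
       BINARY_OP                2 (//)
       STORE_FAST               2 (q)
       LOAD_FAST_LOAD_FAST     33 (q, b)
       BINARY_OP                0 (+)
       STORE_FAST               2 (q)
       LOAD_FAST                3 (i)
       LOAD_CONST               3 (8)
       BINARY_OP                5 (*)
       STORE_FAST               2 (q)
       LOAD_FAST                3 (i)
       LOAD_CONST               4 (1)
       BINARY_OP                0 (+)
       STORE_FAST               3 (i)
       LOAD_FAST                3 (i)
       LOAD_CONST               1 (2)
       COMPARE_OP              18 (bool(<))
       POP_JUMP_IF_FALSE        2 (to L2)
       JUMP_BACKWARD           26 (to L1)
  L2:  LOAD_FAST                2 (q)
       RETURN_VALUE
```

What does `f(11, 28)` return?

8

LOAD_FAST_LOAD_FAST b,b → push 28,28. Stack: [28, 28]
BINARY_OP + → 28 + 28 = 56. Stack: [56]
LOAD_CONST → push 2. Stack: [56, 2]
BINARY_OP * → 56 * 2 = 112. Stack: [112]
STORE_FAST q → q=112. Stack: []
LOAD_CONST → push 0. Stack: [0]
STORE_FAST i → i=0. Stack: []
LOAD_FAST i → push 0. Stack: [0]
LOAD_CONST → push 2. Stack: [0, 2]
COMPARE_OP bool(<) → 0 vs 2 = True. Stack: [True]
POP_JUMP_IF_FALSE → pop True; no jump. Stack: []
LOAD_FAST_LOAD_FAST q,a → push 112,11. Stack: [112, 11]
BINARY_OP // → 112 // 11 = 10. Stack: [10]
STORE_FAST q → q=10. Stack: []
LOAD_FAST_LOAD_FAST q,b → push 10,28. Stack: [10, 28]
BINARY_OP + → 10 + 28 = 38. Stack: [38]
STORE_FAST q → q=38. Stack: []
LOAD_FAST i → push 0. Stack: [0]
LOAD_CONST → push 8. Stack: [0, 8]
BINARY_OP * → 0 * 8 = 0. Stack: [0]
STORE_FAST q → q=0. Stack: []
LOAD_FAST i → push 0. Stack: [0]
LOAD_CONST → push 1. Stack: [0, 1]
BINARY_OP + → 0 + 1 = 1. Stack: [1]
STORE_FAST i → i=1. Stack: []
LOAD_FAST i → push 1. Stack: [1]
LOAD_CONST → push 2. Stack: [1, 2]
COMPARE_OP bool(<) → 1 vs 2 = True. Stack: [True]
POP_JUMP_IF_FALSE → pop True; no jump. Stack: []
LOAD_FAST_LOAD_FAST q,a → push 0,11. Stack: [0, 11]
BINARY_OP // → 0 // 11 = 0. Stack: [0]
STORE_FAST q → q=0. Stack: []
LOAD_FAST_LOAD_FAST q,b → push 0,28. Stack: [0, 28]
BINARY_OP + → 0 + 28 = 28. Stack: [28]
STORE_FAST q → q=28. Stack: []
LOAD_FAST i → push 1. Stack: [1]
LOAD_CONST → push 8. Stack: [1, 8]
BINARY_OP * → 1 * 8 = 8. Stack: [8]
STORE_FAST q → q=8. Stack: []
LOAD_FAST i → push 1. Stack: [1]
LOAD_CONST → push 1. Stack: [1, 1]
BINARY_OP + → 1 + 1 = 2. Stack: [2]
STORE_FAST i → i=2. Stack: []
LOAD_FAST i → push 2. Stack: [2]
LOAD_CONST → push 2. Stack: [2, 2]
COMPARE_OP bool(<) → 2 vs 2 = False. Stack: [False]
POP_JUMP_IF_FALSE → pop False; jump. Stack: []
LOAD_FAST q → push 8. Stack: [8]
RETURN_VALUE → return 8.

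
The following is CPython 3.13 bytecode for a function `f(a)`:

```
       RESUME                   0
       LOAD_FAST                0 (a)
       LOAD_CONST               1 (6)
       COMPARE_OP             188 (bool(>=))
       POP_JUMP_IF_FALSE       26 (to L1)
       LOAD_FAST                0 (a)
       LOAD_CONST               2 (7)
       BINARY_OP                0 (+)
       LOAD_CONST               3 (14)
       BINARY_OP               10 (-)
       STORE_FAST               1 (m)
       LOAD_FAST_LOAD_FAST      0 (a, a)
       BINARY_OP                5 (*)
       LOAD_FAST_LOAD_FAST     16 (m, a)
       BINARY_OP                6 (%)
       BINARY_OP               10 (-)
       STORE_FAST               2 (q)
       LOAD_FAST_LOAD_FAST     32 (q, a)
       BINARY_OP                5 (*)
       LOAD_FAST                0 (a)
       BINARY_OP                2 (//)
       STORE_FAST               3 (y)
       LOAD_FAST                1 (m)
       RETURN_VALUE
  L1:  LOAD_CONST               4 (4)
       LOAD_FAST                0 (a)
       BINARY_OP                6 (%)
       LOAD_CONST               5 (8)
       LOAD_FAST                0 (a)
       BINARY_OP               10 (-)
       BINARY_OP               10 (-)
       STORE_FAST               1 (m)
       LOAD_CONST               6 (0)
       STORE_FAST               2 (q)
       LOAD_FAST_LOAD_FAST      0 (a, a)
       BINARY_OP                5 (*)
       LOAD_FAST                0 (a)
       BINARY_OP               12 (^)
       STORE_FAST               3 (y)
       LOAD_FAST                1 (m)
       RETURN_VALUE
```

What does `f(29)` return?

22

LOAD_FAST a → push 29. Stack: [29]
LOAD_CONST → push 6. Stack: [29, 6]
COMPARE_OP bool(>=) → 29 vs 6 = True. Stack: [True]
POP_JUMP_IF_FALSE → pop True; no jump. Stack: []
LOAD_FAST a → push 29. Stack: [29]
LOAD_CONST → push 7. Stack: [29, 7]
BINARY_OP + → 29 + 7 = 36. Stack: [36]
LOAD_CONST → push 14. Stack: [36, 14]
BINARY_OP - → 36 - 14 = 22. Stack: [22]
STORE_FAST m → m=22. Stack: []
LOAD_FAST_LOAD_FAST a,a → push 29,29. Stack: [29, 29]
BINARY_OP * → 29 * 29 = 841. Stack: [841]
LOAD_FAST_LOAD_FAST m,a → push 22,29. Stack: [841, 22, 29]
BINARY_OP % → 22 % 29 = 22. Stack: [841, 22]
BINARY_OP - → 841 - 22 = 819. Stack: [819]
STORE_FAST q → q=819. Stack: []
LOAD_FAST_LOAD_FAST q,a → push 819,29. Stack: [819, 29]
BINARY_OP * → 819 * 29 = 23751. Stack: [23751]
LOAD_FAST a → push 29. Stack: [23751, 29]
BINARY_OP // → 23751 // 29 = 819. Stack: [819]
STORE_FAST y → y=819. Stack: []
LOAD_FAST m → push 22. Stack: [22]
RETURN_VALUE → return 22.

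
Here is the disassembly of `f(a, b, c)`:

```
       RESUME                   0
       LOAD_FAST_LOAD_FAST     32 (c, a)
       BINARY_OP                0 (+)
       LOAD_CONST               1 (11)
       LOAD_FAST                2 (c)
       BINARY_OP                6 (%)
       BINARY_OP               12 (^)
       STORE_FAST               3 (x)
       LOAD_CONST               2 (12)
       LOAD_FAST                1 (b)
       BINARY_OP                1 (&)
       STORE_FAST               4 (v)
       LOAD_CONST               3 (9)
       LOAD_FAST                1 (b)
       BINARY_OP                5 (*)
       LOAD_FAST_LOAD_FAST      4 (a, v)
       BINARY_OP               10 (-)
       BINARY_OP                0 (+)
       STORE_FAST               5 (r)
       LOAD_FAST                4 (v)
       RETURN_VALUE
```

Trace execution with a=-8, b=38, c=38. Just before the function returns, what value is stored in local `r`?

330

LOAD_FAST_LOAD_FAST c,a → push 38,-8. Stack: [38, -8]
BINARY_OP + → 38 + -8 = 30. Stack: [30]
LOAD_CONST → push 11. Stack: [30, 11]
LOAD_FAST c → push 38. Stack: [30, 11, 38]
BINARY_OP % → 11 % 38 = 11. Stack: [30, 11]
BINARY_OP ^ → 30 ^ 11 = 21. Stack: [21]
STORE_FAST x → x=21. Stack: []
LOAD_CONST → push 12. Stack: [12]
LOAD_FAST b → push 38. Stack: [12, 38]
BINARY_OP & → 12 & 38 = 4. Stack: [4]
STORE_FAST v → v=4. Stack: []
LOAD_CONST → push 9. Stack: [9]
LOAD_FAST b → push 38. Stack: [9, 38]
BINARY_OP * → 9 * 38 = 342. Stack: [342]
LOAD_FAST_LOAD_FAST a,v → push -8,4. Stack: [342, -8, 4]
BINARY_OP - → -8 - 4 = -12. Stack: [342, -12]
BINARY_OP + → 342 + -12 = 330. Stack: [330]
STORE_FAST r → r=330. Stack: []
LOAD_FAST v → push 4. Stack: [4]
RETURN_VALUE → return 4.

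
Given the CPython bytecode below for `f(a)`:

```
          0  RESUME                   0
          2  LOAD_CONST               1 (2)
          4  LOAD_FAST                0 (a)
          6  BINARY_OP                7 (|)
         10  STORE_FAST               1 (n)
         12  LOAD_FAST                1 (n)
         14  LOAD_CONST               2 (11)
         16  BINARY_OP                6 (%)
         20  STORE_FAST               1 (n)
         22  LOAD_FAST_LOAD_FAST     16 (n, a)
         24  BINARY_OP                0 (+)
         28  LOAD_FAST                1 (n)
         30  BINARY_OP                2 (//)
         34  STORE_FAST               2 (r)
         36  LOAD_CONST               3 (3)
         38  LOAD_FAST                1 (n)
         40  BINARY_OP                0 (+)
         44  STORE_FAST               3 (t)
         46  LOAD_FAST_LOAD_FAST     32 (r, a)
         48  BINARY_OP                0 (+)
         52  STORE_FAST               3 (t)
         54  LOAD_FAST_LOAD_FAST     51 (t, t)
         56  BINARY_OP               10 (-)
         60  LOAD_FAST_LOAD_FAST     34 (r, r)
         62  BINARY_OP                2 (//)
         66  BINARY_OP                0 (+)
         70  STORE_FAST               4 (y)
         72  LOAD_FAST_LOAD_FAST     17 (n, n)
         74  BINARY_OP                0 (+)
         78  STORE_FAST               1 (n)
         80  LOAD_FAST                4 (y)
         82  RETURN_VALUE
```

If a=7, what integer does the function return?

LOAD_CONST → push 2. Stack: [2]
LOAD_FAST a → push 7. Stack: [2, 7]
BINARY_OP | → 2 | 7 = 7. Stack: [7]
STORE_FAST n → n=7. Stack: []
LOAD_FAST n → push 7. Stack: [7]
LOAD_CONST → push 11. Stack: [7, 11]
BINARY_OP % → 7 % 11 = 7. Stack: [7]
STORE_FAST n → n=7. Stack: []
LOAD_FAST_LOAD_FAST n,a → push 7,7. Stack: [7, 7]
BINARY_OP + → 7 + 7 = 14. Stack: [14]
LOAD_FAST n → push 7. Stack: [14, 7]
BINARY_OP // → 14 // 7 = 2. Stack: [2]
STORE_FAST r → r=2. Stack: []
LOAD_CONST → push 3. Stack: [3]
LOAD_FAST n → push 7. Stack: [3, 7]
BINARY_OP + → 3 + 7 = 10. Stack: [10]
STORE_FAST t → t=10. Stack: []
LOAD_FAST_LOAD_FAST r,a → push 2,7. Stack: [2, 7]
BINARY_OP + → 2 + 7 = 9. Stack: [9]
STORE_FAST t → t=9. Stack: []
LOAD_FAST_LOAD_FAST t,t → push 9,9. Stack: [9, 9]
BINARY_OP - → 9 - 9 = 0. Stack: [0]
LOAD_FAST_LOAD_FAST r,r → push 2,2. Stack: [0, 2, 2]
BINARY_OP // → 2 // 2 = 1. Stack: [0, 1]
BINARY_OP + → 0 + 1 = 1. Stack: [1]
STORE_FAST y → y=1. Stack: []
LOAD_FAST_LOAD_FAST n,n → push 7,7. Stack: [7, 7]
BINARY_OP + → 7 + 7 = 14. Stack: [14]
STORE_FAST n → n=14. Stack: []
LOAD_FAST y → push 1. Stack: [1]
RETURN_VALUE → return 1.

1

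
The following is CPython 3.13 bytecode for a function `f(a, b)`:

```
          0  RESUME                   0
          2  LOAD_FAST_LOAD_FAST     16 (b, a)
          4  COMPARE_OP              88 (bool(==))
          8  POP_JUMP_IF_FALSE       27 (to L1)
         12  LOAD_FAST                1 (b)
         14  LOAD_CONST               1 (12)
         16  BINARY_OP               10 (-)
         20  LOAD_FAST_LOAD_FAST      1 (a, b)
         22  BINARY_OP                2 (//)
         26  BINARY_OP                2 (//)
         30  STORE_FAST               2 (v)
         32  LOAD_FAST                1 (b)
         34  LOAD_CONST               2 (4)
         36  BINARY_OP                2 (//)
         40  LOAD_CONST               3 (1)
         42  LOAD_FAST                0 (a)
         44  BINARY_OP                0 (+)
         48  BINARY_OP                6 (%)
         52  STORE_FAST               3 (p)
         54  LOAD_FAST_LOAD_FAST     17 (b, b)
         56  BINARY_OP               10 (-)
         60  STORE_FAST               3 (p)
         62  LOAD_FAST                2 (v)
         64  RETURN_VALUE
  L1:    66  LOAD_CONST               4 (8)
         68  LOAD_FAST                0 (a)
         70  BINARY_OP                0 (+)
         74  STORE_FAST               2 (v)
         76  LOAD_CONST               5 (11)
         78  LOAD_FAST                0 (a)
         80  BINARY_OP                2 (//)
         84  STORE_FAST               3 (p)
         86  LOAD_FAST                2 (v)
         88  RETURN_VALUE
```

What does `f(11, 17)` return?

LOAD_FAST_LOAD_FAST b,a → push 17,11. Stack: [17, 11]
COMPARE_OP bool(==) → 17 vs 11 = False. Stack: [False]
POP_JUMP_IF_FALSE → pop False; jump. Stack: []
LOAD_CONST → push 8. Stack: [8]
LOAD_FAST a → push 11. Stack: [8, 11]
BINARY_OP + → 8 + 11 = 19. Stack: [19]
STORE_FAST v → v=19. Stack: []
LOAD_CONST → push 11. Stack: [11]
LOAD_FAST a → push 11. Stack: [11, 11]
BINARY_OP // → 11 // 11 = 1. Stack: [1]
STORE_FAST p → p=1. Stack: []
LOAD_FAST v → push 19. Stack: [19]
RETURN_VALUE → return 19.

19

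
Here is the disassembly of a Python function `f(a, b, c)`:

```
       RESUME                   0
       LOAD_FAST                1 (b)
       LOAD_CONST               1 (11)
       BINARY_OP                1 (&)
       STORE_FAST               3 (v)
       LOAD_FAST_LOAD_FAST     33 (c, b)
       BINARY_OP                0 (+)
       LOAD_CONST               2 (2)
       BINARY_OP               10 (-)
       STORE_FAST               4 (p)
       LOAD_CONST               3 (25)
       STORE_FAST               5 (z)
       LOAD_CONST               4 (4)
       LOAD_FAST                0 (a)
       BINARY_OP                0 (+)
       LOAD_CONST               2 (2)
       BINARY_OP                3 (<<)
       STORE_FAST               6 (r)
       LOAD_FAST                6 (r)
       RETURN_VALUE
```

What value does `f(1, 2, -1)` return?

20

LOAD_FAST b → push 2. Stack: [2]
LOAD_CONST → push 11. Stack: [2, 11]
BINARY_OP & → 2 & 11 = 2. Stack: [2]
STORE_FAST v → v=2. Stack: []
LOAD_FAST_LOAD_FAST c,b → push -1,2. Stack: [-1, 2]
BINARY_OP + → -1 + 2 = 1. Stack: [1]
LOAD_CONST → push 2. Stack: [1, 2]
BINARY_OP - → 1 - 2 = -1. Stack: [-1]
STORE_FAST p → p=-1. Stack: []
LOAD_CONST → push 25. Stack: [25]
STORE_FAST z → z=25. Stack: []
LOAD_CONST → push 4. Stack: [4]
LOAD_FAST a → push 1. Stack: [4, 1]
BINARY_OP + → 4 + 1 = 5. Stack: [5]
LOAD_CONST → push 2. Stack: [5, 2]
BINARY_OP << → 5 << 2 = 20. Stack: [20]
STORE_FAST r → r=20. Stack: []
LOAD_FAST r → push 20. Stack: [20]
RETURN_VALUE → return 20.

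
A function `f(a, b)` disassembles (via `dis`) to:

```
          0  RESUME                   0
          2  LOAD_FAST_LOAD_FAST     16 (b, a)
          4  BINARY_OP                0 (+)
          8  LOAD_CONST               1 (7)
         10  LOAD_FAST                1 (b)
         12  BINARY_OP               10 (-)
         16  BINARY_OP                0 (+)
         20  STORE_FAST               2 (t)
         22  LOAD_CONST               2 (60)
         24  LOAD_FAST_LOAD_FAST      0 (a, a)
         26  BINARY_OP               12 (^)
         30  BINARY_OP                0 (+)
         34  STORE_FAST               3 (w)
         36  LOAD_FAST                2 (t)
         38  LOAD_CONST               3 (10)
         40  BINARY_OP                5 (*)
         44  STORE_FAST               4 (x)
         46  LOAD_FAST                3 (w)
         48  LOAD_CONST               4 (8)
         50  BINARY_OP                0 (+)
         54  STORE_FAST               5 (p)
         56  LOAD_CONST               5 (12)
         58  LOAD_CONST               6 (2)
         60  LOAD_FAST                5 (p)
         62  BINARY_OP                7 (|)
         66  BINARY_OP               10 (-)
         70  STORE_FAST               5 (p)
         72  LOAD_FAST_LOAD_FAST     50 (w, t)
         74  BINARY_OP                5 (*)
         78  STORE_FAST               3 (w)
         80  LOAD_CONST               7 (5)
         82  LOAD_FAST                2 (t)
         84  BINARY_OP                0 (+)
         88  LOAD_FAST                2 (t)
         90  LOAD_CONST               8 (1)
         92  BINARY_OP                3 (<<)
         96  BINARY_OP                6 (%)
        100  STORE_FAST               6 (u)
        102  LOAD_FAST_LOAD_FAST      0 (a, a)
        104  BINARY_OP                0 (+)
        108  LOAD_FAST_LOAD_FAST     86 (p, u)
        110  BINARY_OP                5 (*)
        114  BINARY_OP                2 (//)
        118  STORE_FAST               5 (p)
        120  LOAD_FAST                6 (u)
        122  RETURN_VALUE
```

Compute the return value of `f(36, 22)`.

LOAD_FAST_LOAD_FAST b,a → push 22,36. Stack: [22, 36]
BINARY_OP + → 22 + 36 = 58. Stack: [58]
LOAD_CONST → push 7. Stack: [58, 7]
LOAD_FAST b → push 22. Stack: [58, 7, 22]
BINARY_OP - → 7 - 22 = -15. Stack: [58, -15]
BINARY_OP + → 58 + -15 = 43. Stack: [43]
STORE_FAST t → t=43. Stack: []
LOAD_CONST → push 60. Stack: [60]
LOAD_FAST_LOAD_FAST a,a → push 36,36. Stack: [60, 36, 36]
BINARY_OP ^ → 36 ^ 36 = 0. Stack: [60, 0]
BINARY_OP + → 60 + 0 = 60. Stack: [60]
STORE_FAST w → w=60. Stack: []
LOAD_FAST t → push 43. Stack: [43]
LOAD_CONST → push 10. Stack: [43, 10]
BINARY_OP * → 43 * 10 = 430. Stack: [430]
STORE_FAST x → x=430. Stack: []
LOAD_FAST w → push 60. Stack: [60]
LOAD_CONST → push 8. Stack: [60, 8]
BINARY_OP + → 60 + 8 = 68. Stack: [68]
STORE_FAST p → p=68. Stack: []
LOAD_CONST → push 12. Stack: [12]
LOAD_CONST → push 2. Stack: [12, 2]
LOAD_FAST p → push 68. Stack: [12, 2, 68]
BINARY_OP | → 2 | 68 = 70. Stack: [12, 70]
BINARY_OP - → 12 - 70 = -58. Stack: [-58]
STORE_FAST p → p=-58. Stack: []
LOAD_FAST_LOAD_FAST w,t → push 60,43. Stack: [60, 43]
BINARY_OP * → 60 * 43 = 2580. Stack: [2580]
STORE_FAST w → w=2580. Stack: []
LOAD_CONST → push 5. Stack: [5]
LOAD_FAST t → push 43. Stack: [5, 43]
BINARY_OP + → 5 + 43 = 48. Stack: [48]
LOAD_FAST t → push 43. Stack: [48, 43]
LOAD_CONST → push 1. Stack: [48, 43, 1]
BINARY_OP << → 43 << 1 = 86. Stack: [48, 86]
BINARY_OP % → 48 % 86 = 48. Stack: [48]
STORE_FAST u → u=48. Stack: []
LOAD_FAST_LOAD_FAST a,a → push 36,36. Stack: [36, 36]
BINARY_OP + → 36 + 36 = 72. Stack: [72]
LOAD_FAST_LOAD_FAST p,u → push -58,48. Stack: [72, -58, 48]
BINARY_OP * → -58 * 48 = -2784. Stack: [72, -2784]
BINARY_OP // → 72 // -2784 = -1. Stack: [-1]
STORE_FAST p → p=-1. Stack: []
LOAD_FAST u → push 48. Stack: [48]
RETURN_VALUE → return 48.

48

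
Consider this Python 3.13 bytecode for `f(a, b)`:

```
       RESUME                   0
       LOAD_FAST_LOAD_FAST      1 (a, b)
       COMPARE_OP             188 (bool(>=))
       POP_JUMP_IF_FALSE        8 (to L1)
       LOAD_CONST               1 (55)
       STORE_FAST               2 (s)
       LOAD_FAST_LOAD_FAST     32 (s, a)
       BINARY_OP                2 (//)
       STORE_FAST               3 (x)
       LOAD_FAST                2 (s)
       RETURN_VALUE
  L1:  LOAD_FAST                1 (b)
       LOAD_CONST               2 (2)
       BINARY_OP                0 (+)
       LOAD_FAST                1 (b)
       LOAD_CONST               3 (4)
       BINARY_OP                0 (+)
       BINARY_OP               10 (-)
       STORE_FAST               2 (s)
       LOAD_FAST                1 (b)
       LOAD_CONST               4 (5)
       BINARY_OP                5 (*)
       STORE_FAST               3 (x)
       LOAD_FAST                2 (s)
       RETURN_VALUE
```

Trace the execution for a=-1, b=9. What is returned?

LOAD_FAST_LOAD_FAST a,b → push -1,9. Stack: [-1, 9]
COMPARE_OP bool(>=) → -1 vs 9 = False. Stack: [False]
POP_JUMP_IF_FALSE → pop False; jump. Stack: []
LOAD_FAST b → push 9. Stack: [9]
LOAD_CONST → push 2. Stack: [9, 2]
BINARY_OP + → 9 + 2 = 11. Stack: [11]
LOAD_FAST b → push 9. Stack: [11, 9]
LOAD_CONST → push 4. Stack: [11, 9, 4]
BINARY_OP + → 9 + 4 = 13. Stack: [11, 13]
BINARY_OP - → 11 - 13 = -2. Stack: [-2]
STORE_FAST s → s=-2. Stack: []
LOAD_FAST b → push 9. Stack: [9]
LOAD_CONST → push 5. Stack: [9, 5]
BINARY_OP * → 9 * 5 = 45. Stack: [45]
STORE_FAST x → x=45. Stack: []
LOAD_FAST s → push -2. Stack: [-2]
RETURN_VALUE → return -2.

-2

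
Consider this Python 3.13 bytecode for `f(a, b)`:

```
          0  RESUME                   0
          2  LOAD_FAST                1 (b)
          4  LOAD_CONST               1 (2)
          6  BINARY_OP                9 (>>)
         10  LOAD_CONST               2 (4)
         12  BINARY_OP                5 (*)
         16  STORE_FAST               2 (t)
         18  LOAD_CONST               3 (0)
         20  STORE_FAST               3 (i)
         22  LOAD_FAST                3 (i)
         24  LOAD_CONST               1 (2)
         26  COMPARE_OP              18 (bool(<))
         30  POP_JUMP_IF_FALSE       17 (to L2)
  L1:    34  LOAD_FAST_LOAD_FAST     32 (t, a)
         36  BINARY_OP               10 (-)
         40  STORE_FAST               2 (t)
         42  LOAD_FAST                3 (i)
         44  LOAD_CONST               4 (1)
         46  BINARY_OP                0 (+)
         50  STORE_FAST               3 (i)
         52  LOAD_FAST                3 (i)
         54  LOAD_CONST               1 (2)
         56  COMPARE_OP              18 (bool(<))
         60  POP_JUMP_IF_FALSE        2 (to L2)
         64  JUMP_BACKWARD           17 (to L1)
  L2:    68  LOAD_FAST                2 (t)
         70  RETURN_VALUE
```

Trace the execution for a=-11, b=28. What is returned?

LOAD_FAST b → push 28. Stack: [28]
LOAD_CONST → push 2. Stack: [28, 2]
BINARY_OP >> → 28 >> 2 = 7. Stack: [7]
LOAD_CONST → push 4. Stack: [7, 4]
BINARY_OP * → 7 * 4 = 28. Stack: [28]
STORE_FAST t → t=28. Stack: []
LOAD_CONST → push 0. Stack: [0]
STORE_FAST i → i=0. Stack: []
LOAD_FAST i → push 0. Stack: [0]
LOAD_CONST → push 2. Stack: [0, 2]
COMPARE_OP bool(<) → 0 vs 2 = True. Stack: [True]
POP_JUMP_IF_FALSE → pop True; no jump. Stack: []
LOAD_FAST_LOAD_FAST t,a → push 28,-11. Stack: [28, -11]
BINARY_OP - → 28 - -11 = 39. Stack: [39]
STORE_FAST t → t=39. Stack: []
LOAD_FAST i → push 0. Stack: [0]
LOAD_CONST → push 1. Stack: [0, 1]
BINARY_OP + → 0 + 1 = 1. Stack: [1]
STORE_FAST i → i=1. Stack: []
LOAD_FAST i → push 1. Stack: [1]
LOAD_CONST → push 2. Stack: [1, 2]
COMPARE_OP bool(<) → 1 vs 2 = True. Stack: [True]
POP_JUMP_IF_FALSE → pop True; no jump. Stack: []
LOAD_FAST_LOAD_FAST t,a → push 39,-11. Stack: [39, -11]
BINARY_OP - → 39 - -11 = 50. Stack: [50]
STORE_FAST t → t=50. Stack: []
LOAD_FAST i → push 1. Stack: [1]
LOAD_CONST → push 1. Stack: [1, 1]
BINARY_OP + → 1 + 1 = 2. Stack: [2]
STORE_FAST i → i=2. Stack: []
LOAD_FAST i → push 2. Stack: [2]
LOAD_CONST → push 2. Stack: [2, 2]
COMPARE_OP bool(<) → 2 vs 2 = False. Stack: [False]
POP_JUMP_IF_FALSE → pop False; jump. Stack: []
LOAD_FAST t → push 50. Stack: [50]
RETURN_VALUE → return 50.

50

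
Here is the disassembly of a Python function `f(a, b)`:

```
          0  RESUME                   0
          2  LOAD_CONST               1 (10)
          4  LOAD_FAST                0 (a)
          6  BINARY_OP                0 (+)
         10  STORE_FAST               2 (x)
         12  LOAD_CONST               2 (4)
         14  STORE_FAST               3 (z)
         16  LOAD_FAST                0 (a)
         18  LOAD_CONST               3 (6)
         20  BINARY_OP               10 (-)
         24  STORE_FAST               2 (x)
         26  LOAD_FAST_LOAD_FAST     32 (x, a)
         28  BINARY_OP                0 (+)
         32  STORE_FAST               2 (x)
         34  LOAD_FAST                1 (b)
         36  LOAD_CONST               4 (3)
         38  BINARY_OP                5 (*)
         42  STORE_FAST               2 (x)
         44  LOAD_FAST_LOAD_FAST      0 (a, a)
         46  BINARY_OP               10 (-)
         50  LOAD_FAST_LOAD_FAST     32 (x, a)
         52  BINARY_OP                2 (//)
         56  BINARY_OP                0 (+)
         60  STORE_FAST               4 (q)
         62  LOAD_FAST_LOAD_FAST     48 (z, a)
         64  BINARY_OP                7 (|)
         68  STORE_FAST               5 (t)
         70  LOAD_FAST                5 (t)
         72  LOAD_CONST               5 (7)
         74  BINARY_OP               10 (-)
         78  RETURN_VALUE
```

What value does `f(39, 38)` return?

LOAD_CONST → push 10. Stack: [10]
LOAD_FAST a → push 39. Stack: [10, 39]
BINARY_OP + → 10 + 39 = 49. Stack: [49]
STORE_FAST x → x=49. Stack: []
LOAD_CONST → push 4. Stack: [4]
STORE_FAST z → z=4. Stack: []
LOAD_FAST a → push 39. Stack: [39]
LOAD_CONST → push 6. Stack: [39, 6]
BINARY_OP - → 39 - 6 = 33. Stack: [33]
STORE_FAST x → x=33. Stack: []
LOAD_FAST_LOAD_FAST x,a → push 33,39. Stack: [33, 39]
BINARY_OP + → 33 + 39 = 72. Stack: [72]
STORE_FAST x → x=72. Stack: []
LOAD_FAST b → push 38. Stack: [38]
LOAD_CONST → push 3. Stack: [38, 3]
BINARY_OP * → 38 * 3 = 114. Stack: [114]
STORE_FAST x → x=114. Stack: []
LOAD_FAST_LOAD_FAST a,a → push 39,39. Stack: [39, 39]
BINARY_OP - → 39 - 39 = 0. Stack: [0]
LOAD_FAST_LOAD_FAST x,a → push 114,39. Stack: [0, 114, 39]
BINARY_OP // → 114 // 39 = 2. Stack: [0, 2]
BINARY_OP + → 0 + 2 = 2. Stack: [2]
STORE_FAST q → q=2. Stack: []
LOAD_FAST_LOAD_FAST z,a → push 4,39. Stack: [4, 39]
BINARY_OP | → 4 | 39 = 39. Stack: [39]
STORE_FAST t → t=39. Stack: []
LOAD_FAST t → push 39. Stack: [39]
LOAD_CONST → push 7. Stack: [39, 7]
BINARY_OP - → 39 - 7 = 32. Stack: [32]
RETURN_VALUE → return 32.

32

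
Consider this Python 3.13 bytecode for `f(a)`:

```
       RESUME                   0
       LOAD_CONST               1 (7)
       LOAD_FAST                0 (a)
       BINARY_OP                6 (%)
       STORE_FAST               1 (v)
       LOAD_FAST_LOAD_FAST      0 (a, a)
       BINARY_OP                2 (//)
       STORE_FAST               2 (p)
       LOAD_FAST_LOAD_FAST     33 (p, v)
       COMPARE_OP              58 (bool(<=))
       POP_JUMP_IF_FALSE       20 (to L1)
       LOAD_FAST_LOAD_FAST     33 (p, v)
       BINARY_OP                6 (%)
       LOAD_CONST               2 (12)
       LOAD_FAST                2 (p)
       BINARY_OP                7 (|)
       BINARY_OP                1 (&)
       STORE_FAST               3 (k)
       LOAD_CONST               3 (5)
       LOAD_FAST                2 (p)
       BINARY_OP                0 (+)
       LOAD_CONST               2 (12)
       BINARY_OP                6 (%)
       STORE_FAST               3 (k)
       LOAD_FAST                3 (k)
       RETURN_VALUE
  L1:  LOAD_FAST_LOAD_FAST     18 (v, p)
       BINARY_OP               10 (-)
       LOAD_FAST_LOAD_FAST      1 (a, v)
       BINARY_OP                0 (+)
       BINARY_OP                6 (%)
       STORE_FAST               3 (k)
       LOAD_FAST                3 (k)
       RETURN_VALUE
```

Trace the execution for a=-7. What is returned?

-1

LOAD_CONST → push 7. Stack: [7]
LOAD_FAST a → push -7. Stack: [7, -7]
BINARY_OP % → 7 % -7 = 0. Stack: [0]
STORE_FAST v → v=0. Stack: []
LOAD_FAST_LOAD_FAST a,a → push -7,-7. Stack: [-7, -7]
BINARY_OP // → -7 // -7 = 1. Stack: [1]
STORE_FAST p → p=1. Stack: []
LOAD_FAST_LOAD_FAST p,v → push 1,0. Stack: [1, 0]
COMPARE_OP bool(<=) → 1 vs 0 = False. Stack: [False]
POP_JUMP_IF_FALSE → pop False; jump. Stack: []
LOAD_FAST_LOAD_FAST v,p → push 0,1. Stack: [0, 1]
BINARY_OP - → 0 - 1 = -1. Stack: [-1]
LOAD_FAST_LOAD_FAST a,v → push -7,0. Stack: [-1, -7, 0]
BINARY_OP + → -7 + 0 = -7. Stack: [-1, -7]
BINARY_OP % → -1 % -7 = -1. Stack: [-1]
STORE_FAST k → k=-1. Stack: []
LOAD_FAST k → push -1. Stack: [-1]
RETURN_VALUE → return -1.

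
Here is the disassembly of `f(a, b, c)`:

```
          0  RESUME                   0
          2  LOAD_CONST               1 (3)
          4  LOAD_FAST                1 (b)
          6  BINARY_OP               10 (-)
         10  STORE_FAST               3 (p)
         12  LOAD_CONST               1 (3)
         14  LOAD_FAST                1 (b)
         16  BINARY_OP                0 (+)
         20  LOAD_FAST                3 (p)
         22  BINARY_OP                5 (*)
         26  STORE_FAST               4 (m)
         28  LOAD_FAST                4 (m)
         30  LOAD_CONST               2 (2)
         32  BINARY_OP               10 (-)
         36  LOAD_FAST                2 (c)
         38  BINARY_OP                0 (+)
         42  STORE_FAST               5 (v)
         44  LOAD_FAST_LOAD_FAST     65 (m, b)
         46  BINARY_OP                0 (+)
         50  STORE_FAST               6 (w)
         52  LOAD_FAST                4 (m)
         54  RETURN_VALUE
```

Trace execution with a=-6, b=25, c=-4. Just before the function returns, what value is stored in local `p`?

-22

LOAD_CONST → push 3. Stack: [3]
LOAD_FAST b → push 25. Stack: [3, 25]
BINARY_OP - → 3 - 25 = -22. Stack: [-22]
STORE_FAST p → p=-22. Stack: []
LOAD_CONST → push 3. Stack: [3]
LOAD_FAST b → push 25. Stack: [3, 25]
BINARY_OP + → 3 + 25 = 28. Stack: [28]
LOAD_FAST p → push -22. Stack: [28, -22]
BINARY_OP * → 28 * -22 = -616. Stack: [-616]
STORE_FAST m → m=-616. Stack: []
LOAD_FAST m → push -616. Stack: [-616]
LOAD_CONST → push 2. Stack: [-616, 2]
BINARY_OP - → -616 - 2 = -618. Stack: [-618]
LOAD_FAST c → push -4. Stack: [-618, -4]
BINARY_OP + → -618 + -4 = -622. Stack: [-622]
STORE_FAST v → v=-622. Stack: []
LOAD_FAST_LOAD_FAST m,b → push -616,25. Stack: [-616, 25]
BINARY_OP + → -616 + 25 = -591. Stack: [-591]
STORE_FAST w → w=-591. Stack: []
LOAD_FAST m → push -616. Stack: [-616]
RETURN_VALUE → return -616.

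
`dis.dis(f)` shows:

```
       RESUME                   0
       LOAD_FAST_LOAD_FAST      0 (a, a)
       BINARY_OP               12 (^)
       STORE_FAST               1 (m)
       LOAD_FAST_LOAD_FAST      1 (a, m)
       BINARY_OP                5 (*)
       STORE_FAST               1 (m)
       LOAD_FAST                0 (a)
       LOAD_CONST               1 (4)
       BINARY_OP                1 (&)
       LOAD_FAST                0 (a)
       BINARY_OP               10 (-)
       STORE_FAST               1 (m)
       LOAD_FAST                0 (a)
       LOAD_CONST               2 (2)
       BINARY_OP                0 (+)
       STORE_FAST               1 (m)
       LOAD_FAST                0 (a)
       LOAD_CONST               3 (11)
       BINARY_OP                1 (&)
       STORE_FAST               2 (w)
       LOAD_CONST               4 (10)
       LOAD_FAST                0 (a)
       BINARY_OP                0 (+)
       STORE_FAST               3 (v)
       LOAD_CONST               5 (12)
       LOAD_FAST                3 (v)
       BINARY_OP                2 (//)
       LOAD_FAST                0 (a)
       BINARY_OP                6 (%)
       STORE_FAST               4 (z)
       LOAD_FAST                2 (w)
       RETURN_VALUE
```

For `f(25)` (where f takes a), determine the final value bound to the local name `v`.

35

LOAD_FAST_LOAD_FAST a,a → push 25,25. Stack: [25, 25]
BINARY_OP ^ → 25 ^ 25 = 0. Stack: [0]
STORE_FAST m → m=0. Stack: []
LOAD_FAST_LOAD_FAST a,m → push 25,0. Stack: [25, 0]
BINARY_OP * → 25 * 0 = 0. Stack: [0]
STORE_FAST m → m=0. Stack: []
LOAD_FAST a → push 25. Stack: [25]
LOAD_CONST → push 4. Stack: [25, 4]
BINARY_OP & → 25 & 4 = 0. Stack: [0]
LOAD_FAST a → push 25. Stack: [0, 25]
BINARY_OP - → 0 - 25 = -25. Stack: [-25]
STORE_FAST m → m=-25. Stack: []
LOAD_FAST a → push 25. Stack: [25]
LOAD_CONST → push 2. Stack: [25, 2]
BINARY_OP + → 25 + 2 = 27. Stack: [27]
STORE_FAST m → m=27. Stack: []
LOAD_FAST a → push 25. Stack: [25]
LOAD_CONST → push 11. Stack: [25, 11]
BINARY_OP & → 25 & 11 = 9. Stack: [9]
STORE_FAST w → w=9. Stack: []
LOAD_CONST → push 10. Stack: [10]
LOAD_FAST a → push 25. Stack: [10, 25]
BINARY_OP + → 10 + 25 = 35. Stack: [35]
STORE_FAST v → v=35. Stack: []
LOAD_CONST → push 12. Stack: [12]
LOAD_FAST v → push 35. Stack: [12, 35]
BINARY_OP // → 12 // 35 = 0. Stack: [0]
LOAD_FAST a → push 25. Stack: [0, 25]
BINARY_OP % → 0 % 25 = 0. Stack: [0]
STORE_FAST z → z=0. Stack: []
LOAD_FAST w → push 9. Stack: [9]
RETURN_VALUE → return 9.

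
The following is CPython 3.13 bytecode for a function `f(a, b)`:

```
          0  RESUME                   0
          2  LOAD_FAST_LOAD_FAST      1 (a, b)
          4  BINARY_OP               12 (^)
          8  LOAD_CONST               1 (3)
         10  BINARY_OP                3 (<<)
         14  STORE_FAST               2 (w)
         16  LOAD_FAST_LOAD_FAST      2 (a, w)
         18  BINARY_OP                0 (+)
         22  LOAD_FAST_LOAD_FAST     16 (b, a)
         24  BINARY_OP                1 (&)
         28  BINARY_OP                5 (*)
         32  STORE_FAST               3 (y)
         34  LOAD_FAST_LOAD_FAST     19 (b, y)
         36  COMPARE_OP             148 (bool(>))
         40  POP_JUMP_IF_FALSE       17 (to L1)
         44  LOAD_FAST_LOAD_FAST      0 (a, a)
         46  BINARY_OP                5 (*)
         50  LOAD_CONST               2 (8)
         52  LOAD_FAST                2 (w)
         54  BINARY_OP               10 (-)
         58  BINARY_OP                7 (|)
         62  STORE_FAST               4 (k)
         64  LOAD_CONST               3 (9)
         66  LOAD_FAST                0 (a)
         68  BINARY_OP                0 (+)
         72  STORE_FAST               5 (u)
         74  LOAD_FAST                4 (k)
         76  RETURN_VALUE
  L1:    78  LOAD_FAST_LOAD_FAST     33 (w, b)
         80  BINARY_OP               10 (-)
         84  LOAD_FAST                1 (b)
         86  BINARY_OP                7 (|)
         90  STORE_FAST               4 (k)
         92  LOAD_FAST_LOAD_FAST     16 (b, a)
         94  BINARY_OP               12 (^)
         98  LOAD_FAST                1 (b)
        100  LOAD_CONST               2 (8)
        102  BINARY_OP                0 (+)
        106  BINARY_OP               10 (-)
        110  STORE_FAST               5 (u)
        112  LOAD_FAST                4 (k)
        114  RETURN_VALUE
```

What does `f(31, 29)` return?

LOAD_FAST_LOAD_FAST a,b → push 31,29. Stack: [31, 29]
BINARY_OP ^ → 31 ^ 29 = 2. Stack: [2]
LOAD_CONST → push 3. Stack: [2, 3]
BINARY_OP << → 2 << 3 = 16. Stack: [16]
STORE_FAST w → w=16. Stack: []
LOAD_FAST_LOAD_FAST a,w → push 31,16. Stack: [31, 16]
BINARY_OP + → 31 + 16 = 47. Stack: [47]
LOAD_FAST_LOAD_FAST b,a → push 29,31. Stack: [47, 29, 31]
BINARY_OP & → 29 & 31 = 29. Stack: [47, 29]
BINARY_OP * → 47 * 29 = 1363. Stack: [1363]
STORE_FAST y → y=1363. Stack: []
LOAD_FAST_LOAD_FAST b,y → push 29,1363. Stack: [29, 1363]
COMPARE_OP bool(>) → 29 vs 1363 = False. Stack: [False]
POP_JUMP_IF_FALSE → pop False; jump. Stack: []
LOAD_FAST_LOAD_FAST w,b → push 16,29. Stack: [16, 29]
BINARY_OP - → 16 - 29 = -13. Stack: [-13]
LOAD_FAST b → push 29. Stack: [-13, 29]
BINARY_OP | → -13 | 29 = -1. Stack: [-1]
STORE_FAST k → k=-1. Stack: []
LOAD_FAST_LOAD_FAST b,a → push 29,31. Stack: [29, 31]
BINARY_OP ^ → 29 ^ 31 = 2. Stack: [2]
LOAD_FAST b → push 29. Stack: [2, 29]
LOAD_CONST → push 8. Stack: [2, 29, 8]
BINARY_OP + → 29 + 8 = 37. Stack: [2, 37]
BINARY_OP - → 2 - 37 = -35. Stack: [-35]
STORE_FAST u → u=-35. Stack: []
LOAD_FAST k → push -1. Stack: [-1]
RETURN_VALUE → return -1.

-1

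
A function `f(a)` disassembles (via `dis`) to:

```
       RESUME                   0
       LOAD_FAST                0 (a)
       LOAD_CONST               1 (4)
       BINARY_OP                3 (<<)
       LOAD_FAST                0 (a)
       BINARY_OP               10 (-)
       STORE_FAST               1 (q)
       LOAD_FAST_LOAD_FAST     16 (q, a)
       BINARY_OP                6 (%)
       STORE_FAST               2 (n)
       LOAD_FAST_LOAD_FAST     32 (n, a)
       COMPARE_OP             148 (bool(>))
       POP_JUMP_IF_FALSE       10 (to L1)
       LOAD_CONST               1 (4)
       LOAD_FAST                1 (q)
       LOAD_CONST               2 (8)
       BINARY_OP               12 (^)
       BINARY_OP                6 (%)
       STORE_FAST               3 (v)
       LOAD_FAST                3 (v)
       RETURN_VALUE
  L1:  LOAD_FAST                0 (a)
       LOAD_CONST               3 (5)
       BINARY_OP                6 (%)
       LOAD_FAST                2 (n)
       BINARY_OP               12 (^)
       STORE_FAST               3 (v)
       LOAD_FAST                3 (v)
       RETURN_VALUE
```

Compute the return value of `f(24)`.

4

LOAD_FAST a → push 24. Stack: [24]
LOAD_CONST → push 4. Stack: [24, 4]
BINARY_OP << → 24 << 4 = 384. Stack: [384]
LOAD_FAST a → push 24. Stack: [384, 24]
BINARY_OP - → 384 - 24 = 360. Stack: [360]
STORE_FAST q → q=360. Stack: []
LOAD_FAST_LOAD_FAST q,a → push 360,24. Stack: [360, 24]
BINARY_OP % → 360 % 24 = 0. Stack: [0]
STORE_FAST n → n=0. Stack: []
LOAD_FAST_LOAD_FAST n,a → push 0,24. Stack: [0, 24]
COMPARE_OP bool(>) → 0 vs 24 = False. Stack: [False]
POP_JUMP_IF_FALSE → pop False; jump. Stack: []
LOAD_FAST a → push 24. Stack: [24]
LOAD_CONST → push 5. Stack: [24, 5]
BINARY_OP % → 24 % 5 = 4. Stack: [4]
LOAD_FAST n → push 0. Stack: [4, 0]
BINARY_OP ^ → 4 ^ 0 = 4. Stack: [4]
STORE_FAST v → v=4. Stack: []
LOAD_FAST v → push 4. Stack: [4]
RETURN_VALUE → return 4.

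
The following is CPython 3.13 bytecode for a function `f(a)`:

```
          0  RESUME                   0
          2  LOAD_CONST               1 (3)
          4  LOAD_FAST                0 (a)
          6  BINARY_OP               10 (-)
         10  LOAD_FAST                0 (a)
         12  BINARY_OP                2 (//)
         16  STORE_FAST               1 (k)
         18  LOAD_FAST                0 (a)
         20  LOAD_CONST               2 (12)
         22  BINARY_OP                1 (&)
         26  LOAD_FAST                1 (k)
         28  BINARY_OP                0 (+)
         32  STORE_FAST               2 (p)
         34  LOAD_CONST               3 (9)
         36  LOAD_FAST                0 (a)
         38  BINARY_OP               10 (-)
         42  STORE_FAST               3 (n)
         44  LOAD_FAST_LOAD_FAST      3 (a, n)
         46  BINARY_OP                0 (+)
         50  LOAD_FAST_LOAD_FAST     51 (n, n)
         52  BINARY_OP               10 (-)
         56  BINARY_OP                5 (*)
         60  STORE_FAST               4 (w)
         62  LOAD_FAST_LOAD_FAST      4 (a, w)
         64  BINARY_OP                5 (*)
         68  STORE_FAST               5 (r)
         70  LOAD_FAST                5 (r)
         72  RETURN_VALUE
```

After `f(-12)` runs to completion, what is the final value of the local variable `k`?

LOAD_CONST → push 3. Stack: [3]
LOAD_FAST a → push -12. Stack: [3, -12]
BINARY_OP - → 3 - -12 = 15. Stack: [15]
LOAD_FAST a → push -12. Stack: [15, -12]
BINARY_OP // → 15 // -12 = -2. Stack: [-2]
STORE_FAST k → k=-2. Stack: []
LOAD_FAST a → push -12. Stack: [-12]
LOAD_CONST → push 12. Stack: [-12, 12]
BINARY_OP & → -12 & 12 = 4. Stack: [4]
LOAD_FAST k → push -2. Stack: [4, -2]
BINARY_OP + → 4 + -2 = 2. Stack: [2]
STORE_FAST p → p=2. Stack: []
LOAD_CONST → push 9. Stack: [9]
LOAD_FAST a → push -12. Stack: [9, -12]
BINARY_OP - → 9 - -12 = 21. Stack: [21]
STORE_FAST n → n=21. Stack: []
LOAD_FAST_LOAD_FAST a,n → push -12,21. Stack: [-12, 21]
BINARY_OP + → -12 + 21 = 9. Stack: [9]
LOAD_FAST_LOAD_FAST n,n → push 21,21. Stack: [9, 21, 21]
BINARY_OP - → 21 - 21 = 0. Stack: [9, 0]
BINARY_OP * → 9 * 0 = 0. Stack: [0]
STORE_FAST w → w=0. Stack: []
LOAD_FAST_LOAD_FAST a,w → push -12,0. Stack: [-12, 0]
BINARY_OP * → -12 * 0 = 0. Stack: [0]
STORE_FAST r → r=0. Stack: []
LOAD_FAST r → push 0. Stack: [0]
RETURN_VALUE → return 0.

-2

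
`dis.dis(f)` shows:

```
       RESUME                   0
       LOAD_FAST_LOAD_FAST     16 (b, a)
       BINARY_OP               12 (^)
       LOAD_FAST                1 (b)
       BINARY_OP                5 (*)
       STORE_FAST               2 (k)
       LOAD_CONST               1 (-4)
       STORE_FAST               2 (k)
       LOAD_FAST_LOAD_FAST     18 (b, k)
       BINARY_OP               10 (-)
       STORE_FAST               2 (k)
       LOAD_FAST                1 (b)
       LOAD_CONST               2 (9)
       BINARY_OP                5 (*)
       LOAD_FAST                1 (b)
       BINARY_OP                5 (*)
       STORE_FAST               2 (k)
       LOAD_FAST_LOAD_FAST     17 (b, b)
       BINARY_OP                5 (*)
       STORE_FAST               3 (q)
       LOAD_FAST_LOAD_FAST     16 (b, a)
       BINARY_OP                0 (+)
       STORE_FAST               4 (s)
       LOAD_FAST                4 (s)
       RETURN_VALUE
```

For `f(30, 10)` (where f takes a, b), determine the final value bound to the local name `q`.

100

LOAD_FAST_LOAD_FAST b,a → push 10,30. Stack: [10, 30]
BINARY_OP ^ → 10 ^ 30 = 20. Stack: [20]
LOAD_FAST b → push 10. Stack: [20, 10]
BINARY_OP * → 20 * 10 = 200. Stack: [200]
STORE_FAST k → k=200. Stack: []
LOAD_CONST → push -4. Stack: [-4]
STORE_FAST k → k=-4. Stack: []
LOAD_FAST_LOAD_FAST b,k → push 10,-4. Stack: [10, -4]
BINARY_OP - → 10 - -4 = 14. Stack: [14]
STORE_FAST k → k=14. Stack: []
LOAD_FAST b → push 10. Stack: [10]
LOAD_CONST → push 9. Stack: [10, 9]
BINARY_OP * → 10 * 9 = 90. Stack: [90]
LOAD_FAST b → push 10. Stack: [90, 10]
BINARY_OP * → 90 * 10 = 900. Stack: [900]
STORE_FAST k → k=900. Stack: []
LOAD_FAST_LOAD_FAST b,b → push 10,10. Stack: [10, 10]
BINARY_OP * → 10 * 10 = 100. Stack: [100]
STORE_FAST q → q=100. Stack: []
LOAD_FAST_LOAD_FAST b,a → push 10,30. Stack: [10, 30]
BINARY_OP + → 10 + 30 = 40. Stack: [40]
STORE_FAST s → s=40. Stack: []
LOAD_FAST s → push 40. Stack: [40]
RETURN_VALUE → return 40.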